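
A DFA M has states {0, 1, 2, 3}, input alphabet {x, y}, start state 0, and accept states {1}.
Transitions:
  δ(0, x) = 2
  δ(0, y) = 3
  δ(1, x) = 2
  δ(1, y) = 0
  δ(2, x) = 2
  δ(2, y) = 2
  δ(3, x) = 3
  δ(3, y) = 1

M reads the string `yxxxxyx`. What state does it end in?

0 --y--> 3
3 --x--> 3
3 --x--> 3
3 --x--> 3
3 --x--> 3
3 --y--> 1
1 --x--> 2

2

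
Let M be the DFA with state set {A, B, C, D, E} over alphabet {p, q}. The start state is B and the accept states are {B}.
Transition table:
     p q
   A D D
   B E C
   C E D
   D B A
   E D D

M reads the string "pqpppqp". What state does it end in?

B --p--> E
E --q--> D
D --p--> B
B --p--> E
E --p--> D
D --q--> A
A --p--> D

D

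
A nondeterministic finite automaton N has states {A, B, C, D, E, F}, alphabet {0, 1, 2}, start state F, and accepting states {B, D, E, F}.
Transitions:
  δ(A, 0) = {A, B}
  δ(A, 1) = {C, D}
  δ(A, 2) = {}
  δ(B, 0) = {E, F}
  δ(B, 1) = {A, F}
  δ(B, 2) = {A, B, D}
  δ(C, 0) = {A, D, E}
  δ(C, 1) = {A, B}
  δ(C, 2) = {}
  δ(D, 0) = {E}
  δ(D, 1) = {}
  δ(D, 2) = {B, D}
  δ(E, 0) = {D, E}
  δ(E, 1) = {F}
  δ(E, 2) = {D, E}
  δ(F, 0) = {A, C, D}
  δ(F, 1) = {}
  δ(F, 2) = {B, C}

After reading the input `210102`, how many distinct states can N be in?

Start: {F}
read 2: {B, C}
read 1: {A, B, F}
read 0: {A, B, C, D, E, F}
read 1: {A, B, C, D, F}
read 0: {A, B, C, D, E, F}
read 2: {A, B, C, D, E}
Final reachable set {A, B, C, D, E} has 5 states.

5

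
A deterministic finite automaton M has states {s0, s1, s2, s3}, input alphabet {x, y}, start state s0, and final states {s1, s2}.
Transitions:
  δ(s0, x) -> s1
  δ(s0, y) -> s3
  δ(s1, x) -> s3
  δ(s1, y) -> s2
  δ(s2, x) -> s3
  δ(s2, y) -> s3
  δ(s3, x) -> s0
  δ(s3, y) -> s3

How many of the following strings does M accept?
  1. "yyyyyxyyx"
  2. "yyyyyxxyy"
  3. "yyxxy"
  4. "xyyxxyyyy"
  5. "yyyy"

"yyyyyxyyx": rejected
"yyyyyxxyy": rejected
"yyxxy": accepted
"xyyxxyyyy": rejected
"yyyy": rejected

1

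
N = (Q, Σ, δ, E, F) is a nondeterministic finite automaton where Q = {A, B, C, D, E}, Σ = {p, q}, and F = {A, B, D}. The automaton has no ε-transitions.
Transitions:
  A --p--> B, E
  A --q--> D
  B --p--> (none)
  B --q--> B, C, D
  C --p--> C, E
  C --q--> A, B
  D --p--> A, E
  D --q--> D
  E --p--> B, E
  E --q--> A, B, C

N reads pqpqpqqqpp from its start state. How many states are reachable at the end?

3

Start: {E}
read p: {B, E}
read q: {A, B, C, D}
read p: {A, B, C, E}
read q: {A, B, C, D}
read p: {A, B, C, E}
read q: {A, B, C, D}
read q: {A, B, C, D}
read q: {A, B, C, D}
read p: {A, B, C, E}
read p: {B, C, E}
Final reachable set {B, C, E} has 3 states.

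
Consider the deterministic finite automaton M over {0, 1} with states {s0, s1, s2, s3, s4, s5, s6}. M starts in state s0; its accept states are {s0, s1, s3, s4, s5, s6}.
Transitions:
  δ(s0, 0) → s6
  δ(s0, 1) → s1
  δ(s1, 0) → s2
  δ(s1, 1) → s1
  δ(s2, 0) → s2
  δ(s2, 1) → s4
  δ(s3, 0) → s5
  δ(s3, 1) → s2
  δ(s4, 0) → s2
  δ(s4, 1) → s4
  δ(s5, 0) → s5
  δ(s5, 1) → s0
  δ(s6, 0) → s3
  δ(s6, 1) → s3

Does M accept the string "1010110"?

rejected

s0 --1--> s1
s1 --0--> s2
s2 --1--> s4
s4 --0--> s2
s2 --1--> s4
s4 --1--> s4
s4 --0--> s2
End in state s2, which is not an accepting state.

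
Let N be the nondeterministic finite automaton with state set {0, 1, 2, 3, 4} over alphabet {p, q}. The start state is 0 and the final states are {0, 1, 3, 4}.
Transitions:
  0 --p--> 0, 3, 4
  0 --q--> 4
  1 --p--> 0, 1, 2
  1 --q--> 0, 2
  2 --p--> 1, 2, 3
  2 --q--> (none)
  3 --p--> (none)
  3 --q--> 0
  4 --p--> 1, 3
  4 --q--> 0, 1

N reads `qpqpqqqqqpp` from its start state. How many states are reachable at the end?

5

Start: {0}
read q: {4}
read p: {1, 3}
read q: {0, 2}
read p: {0, 1, 2, 3, 4}
read q: {0, 1, 2, 4}
read q: {0, 1, 2, 4}
read q: {0, 1, 2, 4}
read q: {0, 1, 2, 4}
read q: {0, 1, 2, 4}
read p: {0, 1, 2, 3, 4}
read p: {0, 1, 2, 3, 4}
Final reachable set {0, 1, 2, 3, 4} has 5 states.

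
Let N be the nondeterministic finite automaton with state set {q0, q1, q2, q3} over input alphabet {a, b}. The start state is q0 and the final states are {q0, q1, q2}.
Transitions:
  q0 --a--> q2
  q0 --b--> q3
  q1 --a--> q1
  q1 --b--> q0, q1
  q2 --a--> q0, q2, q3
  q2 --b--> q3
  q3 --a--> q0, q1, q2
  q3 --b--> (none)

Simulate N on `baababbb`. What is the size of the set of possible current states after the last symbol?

Start: {q0}
read b: {q3}
read a: {q0, q1, q2}
read a: {q0, q1, q2, q3}
read b: {q0, q1, q3}
read a: {q0, q1, q2}
read b: {q0, q1, q3}
read b: {q0, q1, q3}
read b: {q0, q1, q3}
Final reachable set {q0, q1, q3} has 3 states.

3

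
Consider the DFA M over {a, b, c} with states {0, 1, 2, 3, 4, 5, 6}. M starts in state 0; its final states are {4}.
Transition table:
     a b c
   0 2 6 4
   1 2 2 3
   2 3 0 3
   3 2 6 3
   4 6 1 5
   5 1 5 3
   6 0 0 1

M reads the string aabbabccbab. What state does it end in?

0 --a--> 2
2 --a--> 3
3 --b--> 6
6 --b--> 0
0 --a--> 2
2 --b--> 0
0 --c--> 4
4 --c--> 5
5 --b--> 5
5 --a--> 1
1 --b--> 2

2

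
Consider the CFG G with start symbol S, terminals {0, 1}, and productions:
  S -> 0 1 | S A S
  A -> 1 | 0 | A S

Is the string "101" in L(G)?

no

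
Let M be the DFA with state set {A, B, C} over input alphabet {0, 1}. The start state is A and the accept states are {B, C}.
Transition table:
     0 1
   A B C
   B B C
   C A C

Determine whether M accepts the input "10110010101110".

A --1--> C
C --0--> A
A --1--> C
C --1--> C
C --0--> A
A --0--> B
B --1--> C
C --0--> A
A --1--> C
C --0--> A
A --1--> C
C --1--> C
C --1--> C
C --0--> A
End in state A, which is not an accepting state.

rejected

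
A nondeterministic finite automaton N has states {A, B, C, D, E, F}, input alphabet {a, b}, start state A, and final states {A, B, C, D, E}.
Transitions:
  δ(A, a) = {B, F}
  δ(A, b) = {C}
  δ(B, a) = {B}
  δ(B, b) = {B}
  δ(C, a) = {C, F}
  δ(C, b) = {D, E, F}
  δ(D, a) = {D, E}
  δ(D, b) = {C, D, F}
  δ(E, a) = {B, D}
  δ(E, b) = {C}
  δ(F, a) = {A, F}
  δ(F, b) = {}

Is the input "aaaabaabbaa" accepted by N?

Start: {A}
read a: {B, F}
read a: {A, B, F}
read a: {A, B, F}
read a: {A, B, F}
read b: {B, C}
read a: {B, C, F}
read a: {A, B, C, F}
read b: {B, C, D, E, F}
read b: {B, C, D, E, F}
read a: {A, B, C, D, E, F}
read a: {A, B, C, D, E, F}
Reachable ∩ accepting = {A, B, C, D, E} — nonempty.

accepted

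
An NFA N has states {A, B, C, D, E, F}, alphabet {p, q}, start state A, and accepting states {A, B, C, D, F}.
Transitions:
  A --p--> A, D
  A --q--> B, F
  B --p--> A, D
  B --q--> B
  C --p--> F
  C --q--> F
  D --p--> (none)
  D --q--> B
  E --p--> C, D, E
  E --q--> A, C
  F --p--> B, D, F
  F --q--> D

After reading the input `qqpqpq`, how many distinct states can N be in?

3

Start: {A}
read q: {B, F}
read q: {B, D}
read p: {A, D}
read q: {B, F}
read p: {A, B, D, F}
read q: {B, D, F}
Final reachable set {B, D, F} has 3 states.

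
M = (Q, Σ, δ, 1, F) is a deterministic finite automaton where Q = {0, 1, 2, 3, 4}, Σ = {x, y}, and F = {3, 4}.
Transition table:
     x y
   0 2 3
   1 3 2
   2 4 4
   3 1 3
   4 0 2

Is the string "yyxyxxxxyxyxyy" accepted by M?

1 --y--> 2
2 --y--> 4
4 --x--> 0
0 --y--> 3
3 --x--> 1
1 --x--> 3
3 --x--> 1
1 --x--> 3
3 --y--> 3
3 --x--> 1
1 --y--> 2
2 --x--> 4
4 --y--> 2
2 --y--> 4
End in state 4, which is an accepting state.

accepted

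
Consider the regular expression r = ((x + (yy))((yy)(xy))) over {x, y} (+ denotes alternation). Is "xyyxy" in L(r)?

yes

Split as x·yyxy: (x+(yy)) matches x and ((yy)(xy)) matches yyxy.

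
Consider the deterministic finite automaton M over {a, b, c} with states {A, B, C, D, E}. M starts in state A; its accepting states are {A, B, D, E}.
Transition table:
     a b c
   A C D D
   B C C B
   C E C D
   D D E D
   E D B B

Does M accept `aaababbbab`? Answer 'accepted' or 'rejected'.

A --a--> C
C --a--> E
E --a--> D
D --b--> E
E --a--> D
D --b--> E
E --b--> B
B --b--> C
C --a--> E
E --b--> B
End in state B, which is an accepting state.

accepted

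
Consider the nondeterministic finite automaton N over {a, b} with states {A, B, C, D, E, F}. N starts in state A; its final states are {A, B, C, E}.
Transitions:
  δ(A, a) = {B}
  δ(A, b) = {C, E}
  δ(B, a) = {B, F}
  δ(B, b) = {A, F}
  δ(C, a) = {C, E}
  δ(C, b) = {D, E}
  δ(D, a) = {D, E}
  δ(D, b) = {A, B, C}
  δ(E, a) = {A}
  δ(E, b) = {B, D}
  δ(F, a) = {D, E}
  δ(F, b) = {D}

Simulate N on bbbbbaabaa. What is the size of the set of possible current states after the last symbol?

Start: {A}
read b: {C, E}
read b: {B, D, E}
read b: {A, B, C, D, F}
read b: {A, B, C, D, E, F}
read b: {A, B, C, D, E, F}
read a: {A, B, C, D, E, F}
read a: {A, B, C, D, E, F}
read b: {A, B, C, D, E, F}
read a: {A, B, C, D, E, F}
read a: {A, B, C, D, E, F}
Final reachable set {A, B, C, D, E, F} has 6 states.

6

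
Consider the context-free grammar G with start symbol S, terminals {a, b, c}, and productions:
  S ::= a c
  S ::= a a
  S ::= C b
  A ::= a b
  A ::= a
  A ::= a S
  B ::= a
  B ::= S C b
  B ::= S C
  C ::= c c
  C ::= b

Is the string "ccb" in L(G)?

yes

S ⇒ Cb ⇒ ccb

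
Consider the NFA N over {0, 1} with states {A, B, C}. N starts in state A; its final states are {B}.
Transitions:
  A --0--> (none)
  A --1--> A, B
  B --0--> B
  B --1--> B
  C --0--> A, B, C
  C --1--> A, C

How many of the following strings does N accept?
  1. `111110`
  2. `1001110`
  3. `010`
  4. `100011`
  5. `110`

4

`111110`: accepted
`1001110`: accepted
`010`: rejected
`100011`: accepted
`110`: accepted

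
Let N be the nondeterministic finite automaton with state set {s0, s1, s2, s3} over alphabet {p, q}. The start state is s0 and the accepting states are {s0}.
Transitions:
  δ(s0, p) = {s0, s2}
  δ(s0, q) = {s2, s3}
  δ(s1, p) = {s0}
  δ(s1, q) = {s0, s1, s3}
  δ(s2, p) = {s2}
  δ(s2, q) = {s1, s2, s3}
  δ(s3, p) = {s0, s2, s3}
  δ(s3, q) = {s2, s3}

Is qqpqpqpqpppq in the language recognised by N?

Start: {s0}
read q: {s2, s3}
read q: {s1, s2, s3}
read p: {s0, s2, s3}
read q: {s1, s2, s3}
read p: {s0, s2, s3}
read q: {s1, s2, s3}
read p: {s0, s2, s3}
read q: {s1, s2, s3}
read p: {s0, s2, s3}
read p: {s0, s2, s3}
read p: {s0, s2, s3}
read q: {s1, s2, s3}
Reachable ∩ accepting = {} — empty.

rejected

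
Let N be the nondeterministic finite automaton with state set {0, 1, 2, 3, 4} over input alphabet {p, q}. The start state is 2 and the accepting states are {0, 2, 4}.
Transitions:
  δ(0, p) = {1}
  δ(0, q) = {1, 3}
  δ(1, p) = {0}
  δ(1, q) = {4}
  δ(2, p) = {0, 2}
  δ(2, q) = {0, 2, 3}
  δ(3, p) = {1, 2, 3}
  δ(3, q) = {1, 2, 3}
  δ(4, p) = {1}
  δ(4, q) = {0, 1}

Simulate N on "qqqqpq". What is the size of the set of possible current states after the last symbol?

Start: {2}
read q: {0, 2, 3}
read q: {0, 1, 2, 3}
read q: {0, 1, 2, 3, 4}
read q: {0, 1, 2, 3, 4}
read p: {0, 1, 2, 3}
read q: {0, 1, 2, 3, 4}
Final reachable set {0, 1, 2, 3, 4} has 5 states.

5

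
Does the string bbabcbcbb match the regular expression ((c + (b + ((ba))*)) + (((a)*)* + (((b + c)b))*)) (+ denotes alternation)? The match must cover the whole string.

Neither (c+(b+((ba))*)) nor (((a)*)*+(((b+c)b))*) matches bbabcbcbb.

no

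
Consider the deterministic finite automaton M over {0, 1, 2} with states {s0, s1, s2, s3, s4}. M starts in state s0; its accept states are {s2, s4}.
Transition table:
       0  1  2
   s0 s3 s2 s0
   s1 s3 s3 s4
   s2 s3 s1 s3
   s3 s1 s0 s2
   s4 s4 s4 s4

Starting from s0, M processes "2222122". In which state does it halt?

s2

s0 --2--> s0
s0 --2--> s0
s0 --2--> s0
s0 --2--> s0
s0 --1--> s2
s2 --2--> s3
s3 --2--> s2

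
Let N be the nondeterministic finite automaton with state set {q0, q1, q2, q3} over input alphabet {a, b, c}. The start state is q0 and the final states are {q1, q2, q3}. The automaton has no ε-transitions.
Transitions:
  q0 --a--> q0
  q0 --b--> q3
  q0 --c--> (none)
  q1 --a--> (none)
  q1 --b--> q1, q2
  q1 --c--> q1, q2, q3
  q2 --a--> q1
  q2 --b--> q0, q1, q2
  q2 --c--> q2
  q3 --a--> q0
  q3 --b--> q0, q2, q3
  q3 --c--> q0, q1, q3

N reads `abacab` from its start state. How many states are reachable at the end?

0

Start: {q0}
read a: {q0}
read b: {q3}
read a: {q0}
read c: {}
The reachable set is empty and stays empty for the remaining 2 symbols.
Final reachable set {} has 0 states.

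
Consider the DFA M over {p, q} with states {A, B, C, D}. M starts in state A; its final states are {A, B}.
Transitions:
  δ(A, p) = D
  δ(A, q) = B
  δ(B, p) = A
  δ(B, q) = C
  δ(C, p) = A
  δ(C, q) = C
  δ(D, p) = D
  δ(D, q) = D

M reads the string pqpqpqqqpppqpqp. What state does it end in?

D

A --p--> D
D --q--> D
D --p--> D
D --q--> D
D --p--> D
D --q--> D
D --q--> D
D --q--> D
D --p--> D
D --p--> D
D --p--> D
D --q--> D
D --p--> D
D --q--> D
D --p--> D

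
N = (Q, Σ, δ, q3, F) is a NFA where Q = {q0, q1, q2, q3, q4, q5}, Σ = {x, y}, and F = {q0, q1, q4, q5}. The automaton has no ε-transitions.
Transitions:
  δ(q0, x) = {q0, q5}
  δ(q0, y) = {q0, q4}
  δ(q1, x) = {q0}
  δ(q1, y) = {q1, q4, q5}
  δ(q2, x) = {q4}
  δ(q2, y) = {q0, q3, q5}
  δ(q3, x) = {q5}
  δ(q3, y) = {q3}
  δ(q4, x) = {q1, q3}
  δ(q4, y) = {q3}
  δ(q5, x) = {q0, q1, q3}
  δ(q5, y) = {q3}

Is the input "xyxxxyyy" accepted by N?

Start: {q3}
read x: {q5}
read y: {q3}
read x: {q5}
read x: {q0, q1, q3}
read x: {q0, q5}
read y: {q0, q3, q4}
read y: {q0, q3, q4}
read y: {q0, q3, q4}
Reachable ∩ accepting = {q0, q4} — nonempty.

accepted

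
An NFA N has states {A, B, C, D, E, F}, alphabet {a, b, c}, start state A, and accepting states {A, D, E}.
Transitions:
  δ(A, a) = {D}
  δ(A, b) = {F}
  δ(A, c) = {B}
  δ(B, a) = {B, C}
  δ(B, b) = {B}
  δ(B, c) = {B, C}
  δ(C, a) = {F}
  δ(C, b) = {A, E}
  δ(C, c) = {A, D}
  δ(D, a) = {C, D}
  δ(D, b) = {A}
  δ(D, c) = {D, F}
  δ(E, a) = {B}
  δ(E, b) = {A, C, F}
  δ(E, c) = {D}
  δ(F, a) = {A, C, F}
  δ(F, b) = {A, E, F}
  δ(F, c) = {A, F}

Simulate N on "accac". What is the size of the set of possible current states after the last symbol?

4

Start: {A}
read a: {D}
read c: {D, F}
read c: {A, D, F}
read a: {A, C, D, F}
read c: {A, B, D, F}
Final reachable set {A, B, D, F} has 4 states.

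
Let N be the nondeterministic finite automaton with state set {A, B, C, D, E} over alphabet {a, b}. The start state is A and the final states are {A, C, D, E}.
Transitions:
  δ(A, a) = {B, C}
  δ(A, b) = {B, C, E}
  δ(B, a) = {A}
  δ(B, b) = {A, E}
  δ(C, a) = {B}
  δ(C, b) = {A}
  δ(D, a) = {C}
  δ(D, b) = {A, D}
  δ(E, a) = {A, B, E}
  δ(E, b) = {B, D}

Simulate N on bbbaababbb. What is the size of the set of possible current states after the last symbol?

Start: {A}
read b: {B, C, E}
read b: {A, B, D, E}
read b: {A, B, C, D, E}
read a: {A, B, C, E}
read a: {A, B, C, E}
read b: {A, B, C, D, E}
read a: {A, B, C, E}
read b: {A, B, C, D, E}
read b: {A, B, C, D, E}
read b: {A, B, C, D, E}
Final reachable set {A, B, C, D, E} has 5 states.

5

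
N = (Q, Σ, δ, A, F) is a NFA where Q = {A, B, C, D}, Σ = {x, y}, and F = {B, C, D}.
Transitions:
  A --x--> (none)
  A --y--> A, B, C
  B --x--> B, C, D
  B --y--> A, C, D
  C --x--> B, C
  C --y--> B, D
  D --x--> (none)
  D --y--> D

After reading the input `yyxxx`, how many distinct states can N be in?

Start: {A}
read y: {A, B, C}
read y: {A, B, C, D}
read x: {B, C, D}
read x: {B, C, D}
read x: {B, C, D}
Final reachable set {B, C, D} has 3 states.

3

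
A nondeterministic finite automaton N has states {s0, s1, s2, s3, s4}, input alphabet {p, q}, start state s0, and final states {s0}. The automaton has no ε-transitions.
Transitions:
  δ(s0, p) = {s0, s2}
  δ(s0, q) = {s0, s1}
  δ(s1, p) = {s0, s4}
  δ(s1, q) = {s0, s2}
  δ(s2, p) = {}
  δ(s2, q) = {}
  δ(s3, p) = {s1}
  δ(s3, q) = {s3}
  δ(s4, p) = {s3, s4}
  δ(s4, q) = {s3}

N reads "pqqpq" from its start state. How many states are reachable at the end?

Start: {s0}
read p: {s0, s2}
read q: {s0, s1}
read q: {s0, s1, s2}
read p: {s0, s2, s4}
read q: {s0, s1, s3}
Final reachable set {s0, s1, s3} has 3 states.

3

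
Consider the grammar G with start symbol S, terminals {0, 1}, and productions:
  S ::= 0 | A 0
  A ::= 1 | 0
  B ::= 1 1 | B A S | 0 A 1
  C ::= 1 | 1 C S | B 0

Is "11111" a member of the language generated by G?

no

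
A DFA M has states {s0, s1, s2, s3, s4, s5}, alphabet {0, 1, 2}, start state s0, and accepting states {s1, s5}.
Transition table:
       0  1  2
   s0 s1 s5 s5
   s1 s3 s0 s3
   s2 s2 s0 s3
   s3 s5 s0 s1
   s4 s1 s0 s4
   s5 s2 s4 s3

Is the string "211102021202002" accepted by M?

s0 --2--> s5
s5 --1--> s4
s4 --1--> s0
s0 --1--> s5
s5 --0--> s2
s2 --2--> s3
s3 --0--> s5
s5 --2--> s3
s3 --1--> s0
s0 --2--> s5
s5 --0--> s2
s2 --2--> s3
s3 --0--> s5
s5 --0--> s2
s2 --2--> s3
End in state s3, which is not an accepting state.

rejected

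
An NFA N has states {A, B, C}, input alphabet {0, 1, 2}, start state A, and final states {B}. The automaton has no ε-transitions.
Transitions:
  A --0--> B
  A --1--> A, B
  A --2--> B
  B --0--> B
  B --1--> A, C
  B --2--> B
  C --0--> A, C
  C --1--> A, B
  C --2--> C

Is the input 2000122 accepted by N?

accepted

Start: {A}
read 2: {B}
read 0: {B}
read 0: {B}
read 0: {B}
read 1: {A, C}
read 2: {B, C}
read 2: {B, C}
Reachable ∩ accepting = {B} — nonempty.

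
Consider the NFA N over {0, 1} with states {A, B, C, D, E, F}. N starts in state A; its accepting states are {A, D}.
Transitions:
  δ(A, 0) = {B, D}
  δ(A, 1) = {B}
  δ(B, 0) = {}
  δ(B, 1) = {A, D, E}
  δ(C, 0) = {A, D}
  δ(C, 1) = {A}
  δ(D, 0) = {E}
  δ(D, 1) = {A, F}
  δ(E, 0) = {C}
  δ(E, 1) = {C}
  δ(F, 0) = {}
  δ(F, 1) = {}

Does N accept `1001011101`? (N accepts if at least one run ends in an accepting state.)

rejected

Start: {A}
read 1: {B}
read 0: {}
The reachable set is empty and stays empty for the remaining 8 symbols.
Reachable ∩ accepting = {} — empty.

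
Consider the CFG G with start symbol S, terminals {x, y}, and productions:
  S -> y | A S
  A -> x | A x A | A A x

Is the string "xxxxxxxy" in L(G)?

yes

S ⇒ AS ⇒ AxAS ⇒ AAxxAS ⇒ AAxAxxAS ⇒ xAxAxxAS ⇒ xxxAxxAS ⇒ xxxxxxAS ⇒ xxxxxxxS ⇒ xxxxxxxy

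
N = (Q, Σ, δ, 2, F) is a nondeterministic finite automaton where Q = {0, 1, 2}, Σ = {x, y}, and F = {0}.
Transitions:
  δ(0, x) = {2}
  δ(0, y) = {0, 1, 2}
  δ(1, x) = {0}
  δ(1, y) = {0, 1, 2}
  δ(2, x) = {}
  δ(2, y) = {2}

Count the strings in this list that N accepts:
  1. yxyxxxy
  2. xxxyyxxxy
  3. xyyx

0

yxyxxxy: rejected
xxxyyxxxy: rejected
xyyx: rejected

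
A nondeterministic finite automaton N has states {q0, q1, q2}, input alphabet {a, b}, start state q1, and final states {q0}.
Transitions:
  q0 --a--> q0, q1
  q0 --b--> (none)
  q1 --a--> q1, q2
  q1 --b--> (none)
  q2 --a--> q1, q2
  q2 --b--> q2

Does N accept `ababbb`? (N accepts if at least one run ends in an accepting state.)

Start: {q1}
read a: {q1, q2}
read b: {q2}
read a: {q1, q2}
read b: {q2}
read b: {q2}
read b: {q2}
Reachable ∩ accepting = {} — empty.

rejected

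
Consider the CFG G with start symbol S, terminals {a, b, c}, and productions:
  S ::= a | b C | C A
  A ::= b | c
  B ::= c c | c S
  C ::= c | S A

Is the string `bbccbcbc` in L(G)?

yes

S ⇒ CA ⇒ SAA ⇒ bCAA ⇒ bSAAA ⇒ bCAAAA ⇒ bSAAAAA ⇒ bbCAAAAA ⇒ bbcAAAAA ⇒ bbccAAAA ⇒ bbccbAAA ⇒ bbccbcAA ⇒ bbccbcbA ⇒ bbccbcbc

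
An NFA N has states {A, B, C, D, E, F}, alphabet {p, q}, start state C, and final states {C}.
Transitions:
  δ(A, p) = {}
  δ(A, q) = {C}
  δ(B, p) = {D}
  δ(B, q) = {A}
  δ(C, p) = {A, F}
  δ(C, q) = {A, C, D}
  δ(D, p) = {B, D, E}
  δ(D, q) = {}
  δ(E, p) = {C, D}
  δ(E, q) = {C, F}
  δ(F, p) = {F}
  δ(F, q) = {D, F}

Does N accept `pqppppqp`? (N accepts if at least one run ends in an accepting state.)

rejected

Start: {C}
read p: {A, F}
read q: {C, D, F}
read p: {A, B, D, E, F}
read p: {B, C, D, E, F}
read p: {A, B, C, D, E, F}
read p: {A, B, C, D, E, F}
read q: {A, C, D, F}
read p: {A, B, D, E, F}
Reachable ∩ accepting = {} — empty.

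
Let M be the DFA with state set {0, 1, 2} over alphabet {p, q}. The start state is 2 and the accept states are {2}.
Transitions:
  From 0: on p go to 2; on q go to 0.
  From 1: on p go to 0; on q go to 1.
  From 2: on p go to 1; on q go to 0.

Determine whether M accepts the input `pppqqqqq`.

2 --p--> 1
1 --p--> 0
0 --p--> 2
2 --q--> 0
0 --q--> 0
0 --q--> 0
0 --q--> 0
0 --q--> 0
End in state 0, which is not an accepting state.

rejected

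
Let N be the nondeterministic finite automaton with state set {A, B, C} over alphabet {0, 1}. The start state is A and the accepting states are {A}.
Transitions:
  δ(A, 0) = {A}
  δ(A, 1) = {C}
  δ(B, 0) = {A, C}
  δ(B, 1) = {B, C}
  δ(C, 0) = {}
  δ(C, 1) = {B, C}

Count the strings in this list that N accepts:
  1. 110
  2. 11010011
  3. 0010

110: accepted
11010011: rejected
0010: rejected

1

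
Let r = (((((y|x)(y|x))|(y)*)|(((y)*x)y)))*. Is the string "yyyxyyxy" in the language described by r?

Split into 6 pieces y · y · y · xy · y · xy; each matches ((((y|x)(y|x))|(y)*)|(((y)*x)y)).

yes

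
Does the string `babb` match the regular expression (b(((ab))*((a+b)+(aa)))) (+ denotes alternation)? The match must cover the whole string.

yes

Split as b·abb: b matches b and (((ab))*((a+b)+(aa))) matches abb.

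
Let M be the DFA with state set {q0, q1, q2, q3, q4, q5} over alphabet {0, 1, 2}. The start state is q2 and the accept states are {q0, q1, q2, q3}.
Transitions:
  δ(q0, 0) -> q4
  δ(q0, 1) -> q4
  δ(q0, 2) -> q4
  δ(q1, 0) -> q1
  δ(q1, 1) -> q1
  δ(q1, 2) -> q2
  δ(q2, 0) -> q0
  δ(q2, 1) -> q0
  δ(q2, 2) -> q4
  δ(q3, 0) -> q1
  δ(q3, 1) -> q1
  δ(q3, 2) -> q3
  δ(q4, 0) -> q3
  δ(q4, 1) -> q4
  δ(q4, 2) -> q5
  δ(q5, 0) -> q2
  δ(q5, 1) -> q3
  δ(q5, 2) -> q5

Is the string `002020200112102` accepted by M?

q2 --0--> q0
q0 --0--> q4
q4 --2--> q5
q5 --0--> q2
q2 --2--> q4
q4 --0--> q3
q3 --2--> q3
q3 --0--> q1
q1 --0--> q1
q1 --1--> q1
q1 --1--> q1
q1 --2--> q2
q2 --1--> q0
q0 --0--> q4
q4 --2--> q5
End in state q5, which is not an accepting state.

rejected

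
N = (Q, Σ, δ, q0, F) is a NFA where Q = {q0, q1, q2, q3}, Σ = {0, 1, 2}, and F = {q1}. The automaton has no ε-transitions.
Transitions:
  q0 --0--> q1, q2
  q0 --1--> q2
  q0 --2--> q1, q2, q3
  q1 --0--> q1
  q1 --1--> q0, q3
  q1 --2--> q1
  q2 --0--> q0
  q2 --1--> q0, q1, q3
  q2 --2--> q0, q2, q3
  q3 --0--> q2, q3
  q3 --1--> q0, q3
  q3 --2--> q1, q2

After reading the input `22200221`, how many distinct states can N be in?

4

Start: {q0}
read 2: {q1, q2, q3}
read 2: {q0, q1, q2, q3}
read 2: {q0, q1, q2, q3}
read 0: {q0, q1, q2, q3}
read 0: {q0, q1, q2, q3}
read 2: {q0, q1, q2, q3}
read 2: {q0, q1, q2, q3}
read 1: {q0, q1, q2, q3}
Final reachable set {q0, q1, q2, q3} has 4 states.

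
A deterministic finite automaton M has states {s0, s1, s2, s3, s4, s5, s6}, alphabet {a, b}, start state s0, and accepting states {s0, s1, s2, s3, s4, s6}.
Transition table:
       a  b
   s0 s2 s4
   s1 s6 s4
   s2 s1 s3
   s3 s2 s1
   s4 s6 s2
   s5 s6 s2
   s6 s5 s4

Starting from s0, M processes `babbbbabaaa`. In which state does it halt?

s0 --b--> s4
s4 --a--> s6
s6 --b--> s4
s4 --b--> s2
s2 --b--> s3
s3 --b--> s1
s1 --a--> s6
s6 --b--> s4
s4 --a--> s6
s6 --a--> s5
s5 --a--> s6

s6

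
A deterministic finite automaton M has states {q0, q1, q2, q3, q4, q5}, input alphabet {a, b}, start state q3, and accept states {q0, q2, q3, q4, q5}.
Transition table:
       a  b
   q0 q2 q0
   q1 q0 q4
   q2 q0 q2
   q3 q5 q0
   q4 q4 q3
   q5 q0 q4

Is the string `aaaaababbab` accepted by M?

q3 --a--> q5
q5 --a--> q0
q0 --a--> q2
q2 --a--> q0
q0 --a--> q2
q2 --b--> q2
q2 --a--> q0
q0 --b--> q0
q0 --b--> q0
q0 --a--> q2
q2 --b--> q2
End in state q2, which is an accepting state.

accepted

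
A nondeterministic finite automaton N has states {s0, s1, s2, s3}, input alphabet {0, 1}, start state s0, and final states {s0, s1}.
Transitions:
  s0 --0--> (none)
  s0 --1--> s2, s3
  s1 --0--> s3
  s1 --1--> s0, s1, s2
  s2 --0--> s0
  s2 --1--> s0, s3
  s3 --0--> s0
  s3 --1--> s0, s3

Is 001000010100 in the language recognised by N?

rejected

Start: {s0}
read 0: {}
The reachable set is empty and stays empty for the remaining 11 symbols.
Reachable ∩ accepting = {} — empty.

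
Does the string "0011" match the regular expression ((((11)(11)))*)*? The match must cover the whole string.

no

0011 cannot be split into zero or more pieces each matching (((11)(11)))*.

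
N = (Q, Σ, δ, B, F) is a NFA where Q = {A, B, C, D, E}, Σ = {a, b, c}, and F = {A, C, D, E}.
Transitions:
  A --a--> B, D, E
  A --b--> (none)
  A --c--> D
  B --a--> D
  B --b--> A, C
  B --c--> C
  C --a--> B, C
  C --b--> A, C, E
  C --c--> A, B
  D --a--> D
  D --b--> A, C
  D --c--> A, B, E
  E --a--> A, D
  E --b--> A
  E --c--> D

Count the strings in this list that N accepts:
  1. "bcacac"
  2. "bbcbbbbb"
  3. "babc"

3

"bcacac": accepted
"bbcbbbbb": accepted
"babc": accepted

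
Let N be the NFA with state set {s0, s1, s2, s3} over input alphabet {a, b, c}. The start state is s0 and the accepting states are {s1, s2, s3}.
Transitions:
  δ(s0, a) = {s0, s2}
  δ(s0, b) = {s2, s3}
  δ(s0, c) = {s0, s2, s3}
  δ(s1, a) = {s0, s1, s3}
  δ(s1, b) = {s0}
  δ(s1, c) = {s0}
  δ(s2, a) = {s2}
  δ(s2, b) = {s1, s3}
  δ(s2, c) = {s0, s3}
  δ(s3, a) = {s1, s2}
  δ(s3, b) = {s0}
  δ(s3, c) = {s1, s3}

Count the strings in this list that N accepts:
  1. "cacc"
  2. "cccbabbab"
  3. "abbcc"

"cacc": accepted
"cccbabbab": accepted
"abbcc": accepted

3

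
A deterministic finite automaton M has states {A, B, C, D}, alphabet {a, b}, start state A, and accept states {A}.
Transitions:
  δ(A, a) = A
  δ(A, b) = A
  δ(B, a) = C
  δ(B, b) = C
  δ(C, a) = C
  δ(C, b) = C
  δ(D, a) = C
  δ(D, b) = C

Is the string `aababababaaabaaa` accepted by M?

accepted

A --a--> A
A --a--> A
A --b--> A
A --a--> A
A --b--> A
A --a--> A
A --b--> A
A --a--> A
A --b--> A
A --a--> A
A --a--> A
A --a--> A
A --b--> A
A --a--> A
A --a--> A
A --a--> A
End in state A, which is an accepting state.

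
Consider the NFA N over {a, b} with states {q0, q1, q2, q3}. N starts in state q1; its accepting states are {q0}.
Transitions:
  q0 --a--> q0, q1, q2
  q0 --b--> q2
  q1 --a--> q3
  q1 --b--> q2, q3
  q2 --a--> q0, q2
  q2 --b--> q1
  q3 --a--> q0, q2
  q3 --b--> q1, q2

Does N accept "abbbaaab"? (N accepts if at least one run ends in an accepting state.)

rejected

Start: {q1}
read a: {q3}
read b: {q1, q2}
read b: {q1, q2, q3}
read b: {q1, q2, q3}
read a: {q0, q2, q3}
read a: {q0, q1, q2}
read a: {q0, q1, q2, q3}
read b: {q1, q2, q3}
Reachable ∩ accepting = {} — empty.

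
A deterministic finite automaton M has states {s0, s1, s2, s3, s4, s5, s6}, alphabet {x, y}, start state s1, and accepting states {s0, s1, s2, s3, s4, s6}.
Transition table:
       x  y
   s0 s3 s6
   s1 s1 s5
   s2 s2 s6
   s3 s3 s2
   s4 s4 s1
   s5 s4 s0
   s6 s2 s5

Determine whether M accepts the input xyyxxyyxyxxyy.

s1 --x--> s1
s1 --y--> s5
s5 --y--> s0
s0 --x--> s3
s3 --x--> s3
s3 --y--> s2
s2 --y--> s6
s6 --x--> s2
s2 --y--> s6
s6 --x--> s2
s2 --x--> s2
s2 --y--> s6
s6 --y--> s5
End in state s5, which is not an accepting state.

rejected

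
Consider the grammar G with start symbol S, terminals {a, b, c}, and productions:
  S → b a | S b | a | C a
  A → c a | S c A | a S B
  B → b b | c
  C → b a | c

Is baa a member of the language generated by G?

S ⇒ Ca ⇒ baa

yes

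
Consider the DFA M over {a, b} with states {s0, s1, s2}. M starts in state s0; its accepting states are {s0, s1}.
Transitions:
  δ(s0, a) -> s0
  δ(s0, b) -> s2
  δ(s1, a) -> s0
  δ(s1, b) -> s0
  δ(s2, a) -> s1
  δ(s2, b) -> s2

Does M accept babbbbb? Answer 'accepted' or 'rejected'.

rejected

s0 --b--> s2
s2 --a--> s1
s1 --b--> s0
s0 --b--> s2
s2 --b--> s2
s2 --b--> s2
s2 --b--> s2
End in state s2, which is not an accepting state.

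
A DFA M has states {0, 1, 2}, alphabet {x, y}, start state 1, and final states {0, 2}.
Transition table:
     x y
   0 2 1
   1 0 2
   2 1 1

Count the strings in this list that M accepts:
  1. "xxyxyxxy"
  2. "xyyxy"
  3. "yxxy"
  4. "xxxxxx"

"xxyxyxxy": rejected
"xyyxy": accepted
"yxxy": rejected
"xxxxxx": rejected

1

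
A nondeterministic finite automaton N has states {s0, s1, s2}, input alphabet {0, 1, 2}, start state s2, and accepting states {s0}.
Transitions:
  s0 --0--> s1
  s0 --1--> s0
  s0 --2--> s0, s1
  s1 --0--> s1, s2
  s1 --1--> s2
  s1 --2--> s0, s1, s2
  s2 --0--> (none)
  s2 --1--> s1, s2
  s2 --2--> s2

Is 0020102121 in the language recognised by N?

Start: {s2}
read 0: {}
The reachable set is empty and stays empty for the remaining 9 symbols.
Reachable ∩ accepting = {} — empty.

rejected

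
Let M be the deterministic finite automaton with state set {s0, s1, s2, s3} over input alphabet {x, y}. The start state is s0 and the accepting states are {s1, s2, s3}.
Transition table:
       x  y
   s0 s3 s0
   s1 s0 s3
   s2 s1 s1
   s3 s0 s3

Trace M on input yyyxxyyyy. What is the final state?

s0

s0 --y--> s0
s0 --y--> s0
s0 --y--> s0
s0 --x--> s3
s3 --x--> s0
s0 --y--> s0
s0 --y--> s0
s0 --y--> s0
s0 --y--> s0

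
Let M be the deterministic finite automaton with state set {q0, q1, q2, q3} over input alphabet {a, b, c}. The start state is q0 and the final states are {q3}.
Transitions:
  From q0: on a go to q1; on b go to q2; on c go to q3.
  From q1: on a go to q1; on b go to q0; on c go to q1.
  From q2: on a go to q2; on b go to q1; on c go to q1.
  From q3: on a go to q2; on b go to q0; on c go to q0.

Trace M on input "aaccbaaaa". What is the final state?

q1

q0 --a--> q1
q1 --a--> q1
q1 --c--> q1
q1 --c--> q1
q1 --b--> q0
q0 --a--> q1
q1 --a--> q1
q1 --a--> q1
q1 --a--> q1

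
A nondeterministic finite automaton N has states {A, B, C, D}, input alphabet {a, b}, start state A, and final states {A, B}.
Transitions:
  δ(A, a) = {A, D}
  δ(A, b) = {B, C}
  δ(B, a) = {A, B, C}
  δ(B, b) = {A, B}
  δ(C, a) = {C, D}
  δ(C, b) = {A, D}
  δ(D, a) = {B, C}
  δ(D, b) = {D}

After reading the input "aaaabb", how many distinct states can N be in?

4

Start: {A}
read a: {A, D}
read a: {A, B, C, D}
read a: {A, B, C, D}
read a: {A, B, C, D}
read b: {A, B, C, D}
read b: {A, B, C, D}
Final reachable set {A, B, C, D} has 4 states.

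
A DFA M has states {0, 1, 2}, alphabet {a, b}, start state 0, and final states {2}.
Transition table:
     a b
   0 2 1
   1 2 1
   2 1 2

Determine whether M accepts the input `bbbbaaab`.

accepted

0 --b--> 1
1 --b--> 1
1 --b--> 1
1 --b--> 1
1 --a--> 2
2 --a--> 1
1 --a--> 2
2 --b--> 2
End in state 2, which is an accepting state.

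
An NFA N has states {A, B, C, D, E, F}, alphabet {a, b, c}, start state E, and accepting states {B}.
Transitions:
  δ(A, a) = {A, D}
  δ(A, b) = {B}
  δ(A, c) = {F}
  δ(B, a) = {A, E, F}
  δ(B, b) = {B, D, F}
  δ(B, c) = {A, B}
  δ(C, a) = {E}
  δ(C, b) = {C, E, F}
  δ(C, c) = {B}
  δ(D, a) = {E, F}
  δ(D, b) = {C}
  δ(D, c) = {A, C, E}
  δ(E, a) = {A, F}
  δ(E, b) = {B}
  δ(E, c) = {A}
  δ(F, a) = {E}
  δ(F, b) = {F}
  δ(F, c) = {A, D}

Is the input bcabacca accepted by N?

Start: {E}
read b: {B}
read c: {A, B}
read a: {A, D, E, F}
read b: {B, C, F}
read a: {A, E, F}
read c: {A, D, F}
read c: {A, C, D, E, F}
read a: {A, D, E, F}
Reachable ∩ accepting = {} — empty.

rejected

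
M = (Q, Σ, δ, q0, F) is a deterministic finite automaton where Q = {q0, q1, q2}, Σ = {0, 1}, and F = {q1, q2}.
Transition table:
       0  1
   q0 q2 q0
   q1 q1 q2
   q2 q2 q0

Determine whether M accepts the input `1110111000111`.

rejected

q0 --1--> q0
q0 --1--> q0
q0 --1--> q0
q0 --0--> q2
q2 --1--> q0
q0 --1--> q0
q0 --1--> q0
q0 --0--> q2
q2 --0--> q2
q2 --0--> q2
q2 --1--> q0
q0 --1--> q0
q0 --1--> q0
End in state q0, which is not an accepting state.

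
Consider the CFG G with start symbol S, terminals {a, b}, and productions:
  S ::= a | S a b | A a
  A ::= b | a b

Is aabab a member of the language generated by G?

S ⇒ Sab ⇒ Sabab ⇒ aabab

yes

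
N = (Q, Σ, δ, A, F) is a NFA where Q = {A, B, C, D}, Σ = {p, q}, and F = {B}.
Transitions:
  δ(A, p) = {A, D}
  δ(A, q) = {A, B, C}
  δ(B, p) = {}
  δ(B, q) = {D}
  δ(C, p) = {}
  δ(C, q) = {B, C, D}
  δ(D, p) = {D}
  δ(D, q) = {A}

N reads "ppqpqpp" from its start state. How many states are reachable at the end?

Start: {A}
read p: {A, D}
read p: {A, D}
read q: {A, B, C}
read p: {A, D}
read q: {A, B, C}
read p: {A, D}
read p: {A, D}
Final reachable set {A, D} has 2 states.

2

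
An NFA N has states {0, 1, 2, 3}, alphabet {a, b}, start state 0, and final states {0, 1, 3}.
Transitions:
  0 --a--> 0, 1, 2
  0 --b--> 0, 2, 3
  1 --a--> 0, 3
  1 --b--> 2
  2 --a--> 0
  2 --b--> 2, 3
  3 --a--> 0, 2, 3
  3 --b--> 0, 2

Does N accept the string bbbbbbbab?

accepted

Start: {0}
read b: {0, 2, 3}
read b: {0, 2, 3}
read b: {0, 2, 3}
read b: {0, 2, 3}
read b: {0, 2, 3}
read b: {0, 2, 3}
read b: {0, 2, 3}
read a: {0, 1, 2, 3}
read b: {0, 2, 3}
Reachable ∩ accepting = {0, 3} — nonempty.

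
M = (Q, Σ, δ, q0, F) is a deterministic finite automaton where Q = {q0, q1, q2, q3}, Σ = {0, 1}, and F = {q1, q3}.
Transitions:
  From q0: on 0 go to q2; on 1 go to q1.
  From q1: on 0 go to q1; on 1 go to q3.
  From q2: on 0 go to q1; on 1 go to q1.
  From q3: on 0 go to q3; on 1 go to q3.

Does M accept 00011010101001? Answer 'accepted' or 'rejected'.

accepted

q0 --0--> q2
q2 --0--> q1
q1 --0--> q1
q1 --1--> q3
q3 --1--> q3
q3 --0--> q3
q3 --1--> q3
q3 --0--> q3
q3 --1--> q3
q3 --0--> q3
q3 --1--> q3
q3 --0--> q3
q3 --0--> q3
q3 --1--> q3
End in state q3, which is an accepting state.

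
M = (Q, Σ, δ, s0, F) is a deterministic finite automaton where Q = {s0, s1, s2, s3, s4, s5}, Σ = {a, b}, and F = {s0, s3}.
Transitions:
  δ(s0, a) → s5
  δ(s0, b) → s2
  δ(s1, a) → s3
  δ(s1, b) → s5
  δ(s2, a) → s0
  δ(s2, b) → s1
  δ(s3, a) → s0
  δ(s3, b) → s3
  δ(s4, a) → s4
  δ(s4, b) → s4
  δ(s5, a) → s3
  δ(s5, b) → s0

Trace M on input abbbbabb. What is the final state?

s0 --a--> s5
s5 --b--> s0
s0 --b--> s2
s2 --b--> s1
s1 --b--> s5
s5 --a--> s3
s3 --b--> s3
s3 --b--> s3

s3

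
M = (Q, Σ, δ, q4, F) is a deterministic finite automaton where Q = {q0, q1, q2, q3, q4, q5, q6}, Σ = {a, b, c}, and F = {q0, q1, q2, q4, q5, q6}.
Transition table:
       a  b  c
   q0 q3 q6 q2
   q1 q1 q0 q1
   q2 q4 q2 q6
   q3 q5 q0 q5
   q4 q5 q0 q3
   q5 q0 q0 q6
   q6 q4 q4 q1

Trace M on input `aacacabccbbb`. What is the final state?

q6

q4 --a--> q5
q5 --a--> q0
q0 --c--> q2
q2 --a--> q4
q4 --c--> q3
q3 --a--> q5
q5 --b--> q0
q0 --c--> q2
q2 --c--> q6
q6 --b--> q4
q4 --b--> q0
q0 --b--> q6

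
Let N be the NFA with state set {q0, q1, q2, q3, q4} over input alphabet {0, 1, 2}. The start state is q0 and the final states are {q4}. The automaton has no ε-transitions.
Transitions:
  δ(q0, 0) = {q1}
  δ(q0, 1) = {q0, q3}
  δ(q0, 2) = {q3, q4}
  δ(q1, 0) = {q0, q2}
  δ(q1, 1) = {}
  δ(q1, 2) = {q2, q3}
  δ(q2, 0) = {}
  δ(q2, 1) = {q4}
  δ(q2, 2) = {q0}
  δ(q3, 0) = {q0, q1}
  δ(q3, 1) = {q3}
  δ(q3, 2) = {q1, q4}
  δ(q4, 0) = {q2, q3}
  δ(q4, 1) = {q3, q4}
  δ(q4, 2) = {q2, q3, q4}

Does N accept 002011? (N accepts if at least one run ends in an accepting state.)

accepted

Start: {q0}
read 0: {q1}
read 0: {q0, q2}
read 2: {q0, q3, q4}
read 0: {q0, q1, q2, q3}
read 1: {q0, q3, q4}
read 1: {q0, q3, q4}
Reachable ∩ accepting = {q4} — nonempty.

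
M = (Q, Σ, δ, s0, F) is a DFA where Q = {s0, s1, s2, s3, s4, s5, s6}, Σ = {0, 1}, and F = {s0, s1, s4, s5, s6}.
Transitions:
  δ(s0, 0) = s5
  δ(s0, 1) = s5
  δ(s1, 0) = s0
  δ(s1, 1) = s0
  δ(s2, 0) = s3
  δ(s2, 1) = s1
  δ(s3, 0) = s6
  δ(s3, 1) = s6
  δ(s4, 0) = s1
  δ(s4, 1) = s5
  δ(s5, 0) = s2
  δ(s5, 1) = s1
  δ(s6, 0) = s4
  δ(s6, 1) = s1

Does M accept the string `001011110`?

s0 --0--> s5
s5 --0--> s2
s2 --1--> s1
s1 --0--> s0
s0 --1--> s5
s5 --1--> s1
s1 --1--> s0
s0 --1--> s5
s5 --0--> s2
End in state s2, which is not an accepting state.

rejected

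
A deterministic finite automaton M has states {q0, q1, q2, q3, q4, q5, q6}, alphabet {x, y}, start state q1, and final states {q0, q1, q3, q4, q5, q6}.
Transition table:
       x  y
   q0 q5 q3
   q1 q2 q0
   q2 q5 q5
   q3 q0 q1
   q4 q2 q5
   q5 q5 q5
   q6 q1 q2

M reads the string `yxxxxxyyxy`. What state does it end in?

q1 --y--> q0
q0 --x--> q5
q5 --x--> q5
q5 --x--> q5
q5 --x--> q5
q5 --x--> q5
q5 --y--> q5
q5 --y--> q5
q5 --x--> q5
q5 --y--> q5

q5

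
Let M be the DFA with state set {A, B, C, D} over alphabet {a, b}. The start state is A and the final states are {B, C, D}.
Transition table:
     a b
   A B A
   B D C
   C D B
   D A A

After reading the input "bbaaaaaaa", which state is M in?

B

A --b--> A
A --b--> A
A --a--> B
B --a--> D
D --a--> A
A --a--> B
B --a--> D
D --a--> A
A --a--> B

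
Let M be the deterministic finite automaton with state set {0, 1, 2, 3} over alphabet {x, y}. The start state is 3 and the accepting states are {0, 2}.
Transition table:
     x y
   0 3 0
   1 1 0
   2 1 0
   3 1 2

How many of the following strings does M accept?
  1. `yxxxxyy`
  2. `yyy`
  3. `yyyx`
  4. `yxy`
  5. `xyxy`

`yxxxxyy`: accepted
`yyy`: accepted
`yyyx`: rejected
`yxy`: accepted
`xyxy`: accepted

4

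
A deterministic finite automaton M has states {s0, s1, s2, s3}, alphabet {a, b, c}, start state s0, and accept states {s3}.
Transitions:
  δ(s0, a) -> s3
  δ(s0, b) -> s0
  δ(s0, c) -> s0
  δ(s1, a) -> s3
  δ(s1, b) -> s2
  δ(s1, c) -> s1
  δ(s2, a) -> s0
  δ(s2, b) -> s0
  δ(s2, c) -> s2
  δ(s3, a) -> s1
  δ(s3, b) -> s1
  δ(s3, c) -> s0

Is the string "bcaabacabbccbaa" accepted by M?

rejected

s0 --b--> s0
s0 --c--> s0
s0 --a--> s3
s3 --a--> s1
s1 --b--> s2
s2 --a--> s0
s0 --c--> s0
s0 --a--> s3
s3 --b--> s1
s1 --b--> s2
s2 --c--> s2
s2 --c--> s2
s2 --b--> s0
s0 --a--> s3
s3 --a--> s1
End in state s1, which is not an accepting state.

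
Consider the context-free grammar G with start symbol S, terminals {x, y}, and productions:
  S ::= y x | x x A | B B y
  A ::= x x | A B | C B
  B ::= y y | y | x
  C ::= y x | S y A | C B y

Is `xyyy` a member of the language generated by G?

S ⇒ BBy ⇒ xBy ⇒ xyyy

yes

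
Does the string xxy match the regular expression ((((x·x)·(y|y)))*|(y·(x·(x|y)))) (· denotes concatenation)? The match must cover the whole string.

yes

The left alternative (((x·x)·(y|y)))* matches xxy.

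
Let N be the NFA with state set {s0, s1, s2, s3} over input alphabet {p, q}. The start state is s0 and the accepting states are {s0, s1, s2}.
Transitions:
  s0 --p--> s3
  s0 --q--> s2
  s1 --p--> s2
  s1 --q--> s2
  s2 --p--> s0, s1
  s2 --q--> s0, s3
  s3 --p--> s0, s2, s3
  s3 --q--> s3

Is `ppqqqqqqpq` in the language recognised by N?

accepted

Start: {s0}
read p: {s3}
read p: {s0, s2, s3}
read q: {s0, s2, s3}
read q: {s0, s2, s3}
read q: {s0, s2, s3}
read q: {s0, s2, s3}
read q: {s0, s2, s3}
read q: {s0, s2, s3}
read p: {s0, s1, s2, s3}
read q: {s0, s2, s3}
Reachable ∩ accepting = {s0, s2} — nonempty.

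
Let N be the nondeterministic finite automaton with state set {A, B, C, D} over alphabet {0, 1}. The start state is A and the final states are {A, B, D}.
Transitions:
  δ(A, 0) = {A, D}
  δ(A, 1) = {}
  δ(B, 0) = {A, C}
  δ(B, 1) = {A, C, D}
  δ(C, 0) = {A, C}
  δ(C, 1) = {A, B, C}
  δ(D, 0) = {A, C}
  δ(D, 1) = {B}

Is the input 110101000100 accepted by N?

Start: {A}
read 1: {}
The reachable set is empty and stays empty for the remaining 11 symbols.
Reachable ∩ accepting = {} — empty.

rejected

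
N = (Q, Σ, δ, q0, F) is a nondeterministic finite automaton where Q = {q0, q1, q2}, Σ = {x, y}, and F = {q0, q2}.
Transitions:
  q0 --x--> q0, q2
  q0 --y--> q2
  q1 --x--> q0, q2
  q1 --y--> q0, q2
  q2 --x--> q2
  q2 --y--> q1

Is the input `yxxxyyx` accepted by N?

accepted

Start: {q0}
read y: {q2}
read x: {q2}
read x: {q2}
read x: {q2}
read y: {q1}
read y: {q0, q2}
read x: {q0, q2}
Reachable ∩ accepting = {q0, q2} — nonempty.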